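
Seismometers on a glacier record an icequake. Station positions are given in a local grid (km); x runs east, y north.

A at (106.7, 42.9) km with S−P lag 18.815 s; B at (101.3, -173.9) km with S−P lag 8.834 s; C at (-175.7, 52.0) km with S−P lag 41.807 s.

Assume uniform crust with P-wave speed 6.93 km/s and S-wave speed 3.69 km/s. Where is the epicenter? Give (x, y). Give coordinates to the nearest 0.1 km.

(114.3, -105.4)

Distance from S−P lag: d = Δt · v_P v_S / (v_P − v_S) = Δt · (6.93·3.69)/(6.93−3.69) ≈ 7.8925·Δt.
So d_A = 148.50, d_B = 69.72, d_C = 329.96 km.
Circle about each station: (x − 106.7)² + (y − 42.9)² = 148.50²; (x − 101.3)² + (y + 173.9)² = 69.72²; (x + 175.7)² + (y − 52.0)² = 329.96².
Subtracting the A equation from the B and C equations removes the quadratic terms:
-10.8 x − 433.6 y = 44468.97
-564.8 x + 18.2 y = -66472.16
Solving the 2×2 system: x ≈ 114.3, y ≈ -105.4 km.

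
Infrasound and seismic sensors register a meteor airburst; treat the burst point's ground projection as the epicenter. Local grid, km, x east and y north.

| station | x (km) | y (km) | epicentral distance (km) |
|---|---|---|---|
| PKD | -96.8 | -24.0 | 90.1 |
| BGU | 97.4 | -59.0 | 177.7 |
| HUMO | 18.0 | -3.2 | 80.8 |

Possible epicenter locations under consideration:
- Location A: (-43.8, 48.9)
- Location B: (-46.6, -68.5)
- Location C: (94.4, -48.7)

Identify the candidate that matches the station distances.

For each candidate, compare |candidate − station| to the reported distance:
Location A: residuals PKD 0.0, BGU 0.0, HUMO 0.0 → max 0.0 km
Location B: residuals PKD 23.0, BGU 33.4, HUMO 11.1 → max 33.4 km
Location C: residuals PKD 102.7, BGU 167.0, HUMO 8.1 → max 167.0 km
Only Location A has all residuals ≈ 0.

Location A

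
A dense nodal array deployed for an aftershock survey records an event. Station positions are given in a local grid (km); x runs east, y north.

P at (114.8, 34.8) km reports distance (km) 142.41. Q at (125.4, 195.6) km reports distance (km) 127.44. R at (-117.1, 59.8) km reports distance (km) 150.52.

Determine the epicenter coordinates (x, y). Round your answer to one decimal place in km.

(13.4, 134.8)

Circle about each station: (x − 114.8)² + (y − 34.8)² = 142.41²; (x − 125.4)² + (y − 195.6)² = 127.44²; (x + 117.1)² + (y − 59.8)² = 150.52².
Subtracting pairs of circle equations eliminates x²+y² and gives linear equations (the radical axes):
21.2 x + 321.6 y = 43634.09
-463.8 x + 50.0 y = 522.71
Solving the 2×2 system: x ≈ 13.4, y ≈ 134.8 km.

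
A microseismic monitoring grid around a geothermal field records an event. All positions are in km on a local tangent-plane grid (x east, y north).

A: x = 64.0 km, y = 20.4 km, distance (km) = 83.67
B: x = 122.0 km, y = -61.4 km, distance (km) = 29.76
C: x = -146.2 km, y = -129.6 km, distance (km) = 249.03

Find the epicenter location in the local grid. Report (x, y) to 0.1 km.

Circle about each station: (x − 64.0)² + (y − 20.4)² = 83.67²; (x − 122.0)² + (y + 61.4)² = 29.76²; (x + 146.2)² + (y + 129.6)² = 249.03².
Subtracting the A equation from the B and C equations removes the quadratic terms:
116.0 x − 163.6 y = 20256.81
-420.4 x − 300.0 y = -21356.83
Solving the 2×2 system: x ≈ 92.4, y ≈ -58.3 km.

x ≈ 92.4 km, y ≈ -58.3 km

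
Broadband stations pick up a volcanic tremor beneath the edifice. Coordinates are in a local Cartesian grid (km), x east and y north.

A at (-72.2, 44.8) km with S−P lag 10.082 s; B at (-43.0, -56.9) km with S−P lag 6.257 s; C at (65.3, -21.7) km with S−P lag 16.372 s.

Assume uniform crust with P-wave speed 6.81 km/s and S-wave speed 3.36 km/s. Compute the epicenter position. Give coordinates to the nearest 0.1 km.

-43.1 km east, -15.4 km north

Distance from S−P lag: d = Δt · v_P v_S / (v_P − v_S) = Δt · (6.81·3.36)/(6.81−3.36) ≈ 6.6323·Δt.
So d_A = 66.87, d_B = 41.50, d_C = 108.58 km.
Circle about each station: (x + 72.2)² + (y − 44.8)² = 66.87²; (x + 43.0)² + (y + 56.9)² = 41.50²; (x − 65.3)² + (y + 21.7)² = 108.58².
Subtracting the A equation from the B and C equations removes the quadratic terms:
58.4 x − 203.4 y = 616.08
275.0 x − 133.0 y = -9802.92
Solving the 2×2 system: x ≈ -43.1, y ≈ -15.4 km.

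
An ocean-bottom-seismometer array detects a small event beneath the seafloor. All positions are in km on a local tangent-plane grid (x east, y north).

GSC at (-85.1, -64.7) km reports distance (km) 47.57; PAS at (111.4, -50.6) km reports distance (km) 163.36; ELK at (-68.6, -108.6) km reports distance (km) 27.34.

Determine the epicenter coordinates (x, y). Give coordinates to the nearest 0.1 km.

x ≈ -46.5 km, y ≈ -92.5 km

Circle about each station: (x + 85.1)² + (y + 64.7)² = 47.57²; (x − 111.4)² + (y + 50.6)² = 163.36²; (x + 68.6)² + (y + 108.6)² = 27.34².
Subtracting the GSC equation from the PAS and ELK equations removes the quadratic terms:
393.0 x + 28.2 y = -20881.36
33.0 x − 87.8 y = 6587.25
Solving the 2×2 system: x ≈ -46.5, y ≈ -92.5 km.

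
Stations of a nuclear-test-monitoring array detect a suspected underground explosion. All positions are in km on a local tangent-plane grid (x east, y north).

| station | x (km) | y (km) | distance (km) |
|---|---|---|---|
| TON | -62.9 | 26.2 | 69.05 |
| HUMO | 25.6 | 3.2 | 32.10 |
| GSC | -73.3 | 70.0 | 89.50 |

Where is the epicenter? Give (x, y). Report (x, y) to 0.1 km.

Circle about each station: (x + 62.9)² + (y − 26.2)² = 69.05²; (x − 25.6)² + (y − 3.2)² = 32.10²; (x + 73.3)² + (y − 70.0)² = 89.50².
Subtracting the TON equation from the HUMO and GSC equations removes the quadratic terms:
177.0 x − 46.0 y = -239.76
-20.8 x + 87.6 y = 2387.69
Solving the 2×2 system: x ≈ 6.1, y ≈ 28.7 km.

6.1 km east, 28.7 km north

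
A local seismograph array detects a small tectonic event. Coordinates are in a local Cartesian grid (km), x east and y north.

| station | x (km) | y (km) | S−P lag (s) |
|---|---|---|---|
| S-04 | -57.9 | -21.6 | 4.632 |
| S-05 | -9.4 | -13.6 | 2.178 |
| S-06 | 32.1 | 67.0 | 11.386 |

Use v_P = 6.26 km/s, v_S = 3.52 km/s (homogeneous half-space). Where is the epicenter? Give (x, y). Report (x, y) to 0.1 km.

(-24.6, -4.9)

Distance from S−P lag: d = Δt · v_P v_S / (v_P − v_S) = Δt · (6.26·3.52)/(6.26−3.52) ≈ 8.0420·Δt.
So d_S-04 = 37.25, d_S-05 = 17.52, d_S-06 = 91.57 km.
Circle about each station: (x + 57.9)² + (y + 21.6)² = 37.25²; (x + 9.4)² + (y + 13.6)² = 17.52²; (x − 32.1)² + (y − 67.0)² = 91.57².
Subtracting pairs of circle equations eliminates x²+y² and gives linear equations (the radical axes):
97.0 x + 16.0 y = -2465.04
180.0 x + 177.2 y = -5297.06
Solving the 2×2 system: x ≈ -24.6, y ≈ -4.9 km.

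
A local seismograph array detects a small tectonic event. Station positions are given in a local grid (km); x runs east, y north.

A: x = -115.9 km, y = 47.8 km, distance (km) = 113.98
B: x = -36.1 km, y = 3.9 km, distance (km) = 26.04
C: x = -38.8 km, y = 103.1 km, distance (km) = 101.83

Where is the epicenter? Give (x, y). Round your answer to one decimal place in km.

Circle about each station: (x + 115.9)² + (y − 47.8)² = 113.98²; (x + 36.1)² + (y − 3.9)² = 26.04²; (x + 38.8)² + (y − 103.1)² = 101.83².
Subtracting the A equation from the B and C equations removes the quadratic terms:
159.6 x − 87.8 y = -2085.87
154.2 x + 110.6 y = -960.51
Solving the 2×2 system: x ≈ -10.1, y ≈ 5.4 km.
Check against A (with the unrounded x, y): √((x + 115.9)²+(y − 47.8)²) = 113.98 ≈ 113.98 km. ✓

-10.1 km east, 5.4 km north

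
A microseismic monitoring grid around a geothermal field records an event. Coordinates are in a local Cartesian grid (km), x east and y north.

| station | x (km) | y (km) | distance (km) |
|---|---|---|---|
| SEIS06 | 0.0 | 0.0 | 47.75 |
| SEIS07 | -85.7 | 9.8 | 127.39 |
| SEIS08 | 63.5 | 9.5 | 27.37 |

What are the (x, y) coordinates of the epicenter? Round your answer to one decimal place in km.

(40.8, 24.8)

Circle about each station: x² + y² = 47.75²; (x + 85.7)² + (y − 9.8)² = 127.39²; (x − 63.5)² + (y − 9.5)² = 27.37².
Subtracting the SEIS06 equation from the SEIS07 and SEIS08 equations removes the quadratic terms:
-171.4 x + 19.6 y = -6507.62
127.0 x + 19.0 y = 5653.45
Solving the 2×2 system: x ≈ 40.8, y ≈ 24.8 km.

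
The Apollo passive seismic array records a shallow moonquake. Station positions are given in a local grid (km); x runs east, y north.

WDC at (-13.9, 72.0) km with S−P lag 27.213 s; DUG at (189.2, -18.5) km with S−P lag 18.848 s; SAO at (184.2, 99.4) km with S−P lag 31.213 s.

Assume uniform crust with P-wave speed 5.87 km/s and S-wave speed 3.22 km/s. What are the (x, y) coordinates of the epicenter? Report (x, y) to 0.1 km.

x ≈ 80.5 km, y ≈ -97.6 km

Distance from S−P lag: d = Δt · v_P v_S / (v_P − v_S) = Δt · (5.87·3.22)/(5.87−3.22) ≈ 7.1326·Δt.
So d_WDC = 194.10, d_DUG = 134.44, d_SAO = 222.63 km.
Circle about each station: (x + 13.9)² + (y − 72.0)² = 194.10²; (x − 189.2)² + (y + 18.5)² = 134.44²; (x − 184.2)² + (y − 99.4)² = 222.63².
Subtracting the WDC equation from the DUG and SAO equations removes the quadratic terms:
406.2 x − 181.0 y = 50362.38
396.2 x + 54.8 y = 26543.48
Solving the 2×2 system: x ≈ 80.5, y ≈ -97.6 km.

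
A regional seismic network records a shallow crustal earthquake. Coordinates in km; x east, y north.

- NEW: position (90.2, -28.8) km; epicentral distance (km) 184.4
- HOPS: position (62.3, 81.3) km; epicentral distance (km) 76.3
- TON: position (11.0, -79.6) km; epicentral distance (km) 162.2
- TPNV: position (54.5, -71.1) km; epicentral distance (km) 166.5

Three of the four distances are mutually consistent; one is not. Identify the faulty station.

Solve using three stations at a time. Using HOPS, TON, TPNV (subtract circle equations pairwise → linear system) gives (x, y) ≈ (-14.0, 80.7).
Distances from that point to each station vs reported:
  NEW: calculated 151.1 vs reported 184.4 → residual 33.3 km
  HOPS: calculated 76.3 vs reported 76.3 → residual 0.0 km
  TON: calculated 162.2 vs reported 162.2 → residual 0.0 km
  TPNV: calculated 166.5 vs reported 166.5 → residual 0.0 km
HOPS, TON, TPNV are mutually consistent (residuals ≈ 0); NEW is off by 33.3 km.

NEW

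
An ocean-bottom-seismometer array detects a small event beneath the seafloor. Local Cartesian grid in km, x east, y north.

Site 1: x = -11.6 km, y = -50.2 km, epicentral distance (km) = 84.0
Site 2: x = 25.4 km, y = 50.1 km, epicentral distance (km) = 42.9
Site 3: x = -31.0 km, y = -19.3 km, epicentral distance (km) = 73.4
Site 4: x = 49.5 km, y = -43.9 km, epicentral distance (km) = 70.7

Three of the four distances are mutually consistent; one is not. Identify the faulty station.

Site 2

Solve using three stations at a time. Using Site 1, Site 3, Site 4 (subtract circle equations pairwise → linear system) gives (x, y) ≈ (28.5, 23.5).
Distances from that point to each station vs reported:
  Site 1: calculated 83.9 vs reported 84.0 → residual 0.1 km
  Site 2: calculated 26.8 vs reported 42.9 → residual 16.1 km
  Site 3: calculated 73.3 vs reported 73.4 → residual 0.1 km
  Site 4: calculated 70.6 vs reported 70.7 → residual 0.1 km
Site 1, Site 3, Site 4 are mutually consistent (residuals ≈ 0); Site 2 is off by 16.1 km.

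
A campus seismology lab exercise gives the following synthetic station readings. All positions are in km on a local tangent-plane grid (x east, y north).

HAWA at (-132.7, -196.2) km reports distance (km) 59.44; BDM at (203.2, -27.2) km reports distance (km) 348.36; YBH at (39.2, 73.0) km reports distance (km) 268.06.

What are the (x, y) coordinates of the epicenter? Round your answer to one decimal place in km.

-127.4 km east, -137.0 km north

Circle about each station: (x + 132.7)² + (y + 196.2)² = 59.44²; (x − 203.2)² + (y + 27.2)² = 348.36²; (x − 39.2)² + (y − 73.0)² = 268.06².
Subtracting pairs of circle equations eliminates x²+y² and gives linear equations (the radical axes):
671.8 x + 338.0 y = -131895.23
343.8 x + 538.4 y = -117561.14
Solving the 2×2 system: x ≈ -127.4, y ≈ -137.0 km.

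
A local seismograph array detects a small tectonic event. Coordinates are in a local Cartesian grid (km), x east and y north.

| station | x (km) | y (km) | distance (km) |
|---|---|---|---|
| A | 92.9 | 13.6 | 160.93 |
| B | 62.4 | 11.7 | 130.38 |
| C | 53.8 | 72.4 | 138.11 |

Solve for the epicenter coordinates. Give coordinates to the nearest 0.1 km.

Circle about each station: (x − 92.9)² + (y − 13.6)² = 160.93²; (x − 62.4)² + (y − 11.7)² = 130.38²; (x − 53.8)² + (y − 72.4)² = 138.11².
Subtracting the A equation from the B and C equations removes the quadratic terms:
-61.0 x − 3.8 y = 4114.80
-78.2 x + 117.6 y = 6144.92
Solving the 2×2 system: x ≈ -67.9, y ≈ 7.1 km.

x ≈ -67.9 km, y ≈ 7.1 km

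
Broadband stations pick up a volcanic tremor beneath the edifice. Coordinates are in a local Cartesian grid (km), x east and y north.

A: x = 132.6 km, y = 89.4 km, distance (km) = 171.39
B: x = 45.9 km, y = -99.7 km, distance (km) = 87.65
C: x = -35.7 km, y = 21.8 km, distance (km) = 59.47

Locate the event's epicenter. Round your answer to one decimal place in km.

Circle about each station: (x − 132.6)² + (y − 89.4)² = 171.39²; (x − 45.9)² + (y + 99.7)² = 87.65²; (x + 35.7)² + (y − 21.8)² = 59.47².
Subtracting the A equation from the B and C equations removes the quadratic terms:
-173.4 x − 378.2 y = 8163.79
-336.6 x − 135.2 y = 2012.46
Solving the 2×2 system: x ≈ 3.3, y ≈ -23.1 km.

x ≈ 3.3 km, y ≈ -23.1 km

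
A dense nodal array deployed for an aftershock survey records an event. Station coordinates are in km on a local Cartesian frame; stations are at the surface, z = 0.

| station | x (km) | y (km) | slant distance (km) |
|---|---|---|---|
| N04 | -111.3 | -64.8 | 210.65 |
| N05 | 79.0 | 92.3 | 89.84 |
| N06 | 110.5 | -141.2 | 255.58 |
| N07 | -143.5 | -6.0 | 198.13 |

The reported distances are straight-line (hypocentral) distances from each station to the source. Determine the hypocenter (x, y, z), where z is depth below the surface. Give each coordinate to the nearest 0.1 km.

Each station gives a sphere (x−x_i)² + (y−y_i)² + z² = d_i² (stations at z=0).
Subtracting the N04 sphere from N05 and N06: z² cancels, leaving linear equations in x and y:
380.6 x + 314.2 y = 34475.76
443.6 x − 152.8 y = -5386.75
Solving: x ≈ 18.100, y ≈ 87.800 km (keep extra digits for the depth step; rounded: 18.1, 87.8).
Then from the N04 sphere: z² = 210.65² − (x + 111.3)² − (y + 64.8)² with x = 18.100, y = 87.800, so z ≈ 65.896 ≈ 65.9 km.

(18.1, 87.8, 65.9)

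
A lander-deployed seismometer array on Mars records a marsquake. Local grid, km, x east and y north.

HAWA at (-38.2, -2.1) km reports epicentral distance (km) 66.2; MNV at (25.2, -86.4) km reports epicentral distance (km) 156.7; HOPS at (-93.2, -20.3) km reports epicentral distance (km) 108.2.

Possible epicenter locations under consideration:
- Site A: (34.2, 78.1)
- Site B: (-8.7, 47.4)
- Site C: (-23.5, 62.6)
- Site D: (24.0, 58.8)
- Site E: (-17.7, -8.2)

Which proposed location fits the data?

For each candidate, compare |candidate − station| to the reported distance:
Site A: residuals HAWA 41.8, MNV 8.0, HOPS 52.8 → max 52.8 km
Site B: residuals HAWA 8.6, MNV 18.7, HOPS 0.1 → max 18.7 km
Site C: residuals HAWA 0.1, MNV 0.1, HOPS 0.1 → max 0.1 km
Site D: residuals HAWA 20.8, MNV 11.5, HOPS 33.2 → max 33.2 km
Site E: residuals HAWA 44.8, MNV 67.5, HOPS 31.7 → max 67.5 km
Only Site C has all residuals ≈ 0.

Site C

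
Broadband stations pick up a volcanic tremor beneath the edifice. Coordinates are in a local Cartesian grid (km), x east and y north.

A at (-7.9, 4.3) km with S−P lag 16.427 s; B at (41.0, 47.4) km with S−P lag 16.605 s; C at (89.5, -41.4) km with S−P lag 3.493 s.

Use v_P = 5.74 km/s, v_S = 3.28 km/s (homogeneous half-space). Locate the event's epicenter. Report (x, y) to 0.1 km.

Distance from S−P lag: d = Δt · v_P v_S / (v_P − v_S) = Δt · (5.74·3.28)/(5.74−3.28) ≈ 7.6533·Δt.
So d_A = 125.72, d_B = 127.08, d_C = 26.73 km.
Circle about each station: (x + 7.9)² + (y − 4.3)² = 125.72²; (x − 41.0)² + (y − 47.4)² = 127.08²; (x − 89.5)² + (y + 41.4)² = 26.73².
Subtracting pairs of circle equations eliminates x²+y² and gives linear equations (the radical axes):
97.8 x + 86.2 y = 3503.05
194.8 x − 91.4 y = 24734.34
Solving the 2×2 system: x ≈ 95.3, y ≈ -67.5 km.
Check against A (with the unrounded x, y): √((x + 7.9)²+(y − 4.3)²) = 125.72 ≈ 125.72 km. ✓

95.3 km east, -67.5 km north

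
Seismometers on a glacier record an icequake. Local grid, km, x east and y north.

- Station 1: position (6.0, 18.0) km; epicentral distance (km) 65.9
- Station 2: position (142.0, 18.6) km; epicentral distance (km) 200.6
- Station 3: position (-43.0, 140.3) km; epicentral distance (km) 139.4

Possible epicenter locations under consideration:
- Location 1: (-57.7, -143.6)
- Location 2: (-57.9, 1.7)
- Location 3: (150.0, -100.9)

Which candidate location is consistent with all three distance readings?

Location 2

For each candidate, compare |candidate − station| to the reported distance:
Location 1: residuals Station 1 107.8, Station 2 56.7, Station 3 144.9 → max 144.9 km
Location 2: residuals Station 1 0.0, Station 2 0.0, Station 3 0.0 → max 0.0 km
Location 3: residuals Station 1 120.8, Station 2 80.8, Station 3 169.5 → max 169.5 km
Only Location 2 has all residuals ≈ 0.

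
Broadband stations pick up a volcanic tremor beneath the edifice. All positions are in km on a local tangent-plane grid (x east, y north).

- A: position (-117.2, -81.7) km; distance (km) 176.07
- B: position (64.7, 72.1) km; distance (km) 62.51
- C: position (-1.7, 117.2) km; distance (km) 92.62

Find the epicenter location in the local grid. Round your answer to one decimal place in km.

Circle about each station: (x + 117.2)² + (y + 81.7)² = 176.07²; (x − 64.7)² + (y − 72.1)² = 62.51²; (x + 1.7)² + (y − 117.2)² = 92.62².
Subtracting the A equation from the B and C equations removes the quadratic terms:
363.8 x + 307.6 y = 16066.91
231.0 x + 397.8 y = 15750.18
Solving the 2×2 system: x ≈ 21.0, y ≈ 27.4 km.
Check against A (with the unrounded x, y): √((x + 117.2)²+(y + 81.7)²) = 176.07 ≈ 176.07 km. ✓

x ≈ 21.0 km, y ≈ 27.4 km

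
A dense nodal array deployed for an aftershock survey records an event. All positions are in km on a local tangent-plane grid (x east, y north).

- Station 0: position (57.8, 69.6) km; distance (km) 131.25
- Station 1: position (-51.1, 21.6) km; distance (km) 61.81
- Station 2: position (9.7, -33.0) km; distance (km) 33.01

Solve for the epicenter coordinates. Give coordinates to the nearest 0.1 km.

Circle about each station: (x − 57.8)² + (y − 69.6)² = 131.25²; (x + 51.1)² + (y − 21.6)² = 61.81²; (x − 9.7)² + (y + 33.0)² = 33.01².
Subtracting pairs of circle equations eliminates x²+y² and gives linear equations (the radical axes):
-217.8 x − 96.0 y = 8298.86
-96.2 x − 205.2 y = 9134.99
Solving the 2×2 system: x ≈ -23.3, y ≈ -33.6 km.

x ≈ -23.3 km, y ≈ -33.6 km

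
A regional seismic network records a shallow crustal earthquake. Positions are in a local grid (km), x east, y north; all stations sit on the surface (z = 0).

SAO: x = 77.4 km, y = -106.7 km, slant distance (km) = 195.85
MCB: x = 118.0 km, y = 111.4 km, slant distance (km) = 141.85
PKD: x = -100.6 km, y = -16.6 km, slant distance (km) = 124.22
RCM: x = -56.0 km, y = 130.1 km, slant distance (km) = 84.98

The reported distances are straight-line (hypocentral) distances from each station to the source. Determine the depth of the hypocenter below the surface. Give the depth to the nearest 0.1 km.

Each station gives a sphere (x−x_i)² + (y−y_i)² + z² = d_i² (stations at z=0).
Subtracting the SAO sphere from MCB and PKD: z² cancels, leaving linear equations in x and y:
81.2 x + 436.2 y = 27194.11
-356.0 x + 180.2 y = 15946.88
Solving: x ≈ -12.098, y ≈ 64.595 km (keep extra digits for the depth step; rounded: -12.1, 64.6).
Then from the SAO sphere: z² = 195.85² − (x − 77.4)² − (y + 106.7)² with x = -12.098, y = 64.595, so z ≈ 31.707 ≈ 31.7 km.

z ≈ 31.7 km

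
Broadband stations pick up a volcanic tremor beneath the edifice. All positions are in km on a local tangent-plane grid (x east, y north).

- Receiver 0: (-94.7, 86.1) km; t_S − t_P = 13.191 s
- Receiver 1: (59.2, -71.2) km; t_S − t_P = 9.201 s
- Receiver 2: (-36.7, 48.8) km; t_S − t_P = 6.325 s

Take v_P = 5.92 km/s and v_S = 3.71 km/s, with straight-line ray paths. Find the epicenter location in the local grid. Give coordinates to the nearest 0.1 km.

(7.9, 4.5)

Distance from S−P lag: d = Δt · v_P v_S / (v_P − v_S) = Δt · (5.92·3.71)/(5.92−3.71) ≈ 9.9381·Δt.
So d_Receiver 0 = 131.09, d_Receiver 1 = 91.44, d_Receiver 2 = 62.86 km.
Circle about each station: (x + 94.7)² + (y − 86.1)² = 131.09²; (x − 59.2)² + (y + 71.2)² = 91.44²; (x + 36.7)² + (y − 48.8)² = 62.86².
Subtracting the Receiver 0 equation from the Receiver 1 and Receiver 2 equations removes the quadratic terms:
307.8 x − 314.6 y = 1016.09
116.0 x − 74.6 y = 580.24
Solving the 2×2 system: x ≈ 7.9, y ≈ 4.5 km.
Check against Receiver 0 (with the unrounded x, y): √((x + 94.7)²+(y − 86.1)²) = 131.09 ≈ 131.09 km. ✓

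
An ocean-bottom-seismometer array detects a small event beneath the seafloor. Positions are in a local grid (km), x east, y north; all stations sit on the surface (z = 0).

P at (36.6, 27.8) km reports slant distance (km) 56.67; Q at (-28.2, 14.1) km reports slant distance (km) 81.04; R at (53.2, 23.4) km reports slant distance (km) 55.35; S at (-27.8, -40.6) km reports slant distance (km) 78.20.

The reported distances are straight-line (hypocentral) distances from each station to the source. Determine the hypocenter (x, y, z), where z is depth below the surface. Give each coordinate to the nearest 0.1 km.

Each station gives a sphere (x−x_i)² + (y−y_i)² + z² = d_i² (stations at z=0).
Subtracting the P sphere from Q and R: z² cancels, leaving linear equations in x and y:
-129.6 x − 27.4 y = -4474.34
33.2 x − 8.8 y = 1413.27
Solving: x ≈ 38.093, y ≈ -16.882 km (keep extra digits for the depth step; rounded: 38.1, -16.9).
Then from the P sphere: z² = 56.67² − (x − 36.6)² − (y − 27.8)² with x = 38.093, y = -16.882, so z ≈ 34.825 ≈ 34.8 km.
Check against S (with the unrounded solution): distance 78.21 ≈ 78.20 km. ✓

(38.1, -16.9, 34.8)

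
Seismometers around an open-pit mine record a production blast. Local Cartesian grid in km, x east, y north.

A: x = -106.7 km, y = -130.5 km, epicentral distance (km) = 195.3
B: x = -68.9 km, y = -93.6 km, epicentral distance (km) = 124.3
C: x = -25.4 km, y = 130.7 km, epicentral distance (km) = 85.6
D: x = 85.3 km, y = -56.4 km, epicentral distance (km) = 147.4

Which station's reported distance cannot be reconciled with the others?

Solve using three stations at a time. Using A, C, D (subtract circle equations pairwise → linear system) gives (x, y) ≈ (-21.5, 45.2).
Distances from that point to each station vs reported:
  A: calculated 195.3 vs reported 195.3 → residual 0.0 km
  B: calculated 146.7 vs reported 124.3 → residual 22.4 km
  C: calculated 85.6 vs reported 85.6 → residual 0.0 km
  D: calculated 147.4 vs reported 147.4 → residual 0.0 km
A, C, D are mutually consistent (residuals ≈ 0); B is off by 22.4 km.

B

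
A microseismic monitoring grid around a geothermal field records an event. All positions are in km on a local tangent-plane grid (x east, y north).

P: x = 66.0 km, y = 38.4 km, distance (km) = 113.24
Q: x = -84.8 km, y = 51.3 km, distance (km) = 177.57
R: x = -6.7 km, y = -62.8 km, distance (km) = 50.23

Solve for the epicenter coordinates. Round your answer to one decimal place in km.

Circle about each station: (x − 66.0)² + (y − 38.4)² = 113.24²; (x + 84.8)² + (y − 51.3)² = 177.57²; (x + 6.7)² + (y + 62.8)² = 50.23².
Subtracting the P equation from the Q and R equations removes the quadratic terms:
-301.6 x + 25.8 y = -14715.64
-145.4 x − 202.4 y = 8458.41
Solving the 2×2 system: x ≈ 42.6, y ≈ -72.4 km.
Check against P (with the unrounded x, y): √((x − 66.0)²+(y − 38.4)²) = 113.24 ≈ 113.24 km. ✓

x ≈ 42.6 km, y ≈ -72.4 km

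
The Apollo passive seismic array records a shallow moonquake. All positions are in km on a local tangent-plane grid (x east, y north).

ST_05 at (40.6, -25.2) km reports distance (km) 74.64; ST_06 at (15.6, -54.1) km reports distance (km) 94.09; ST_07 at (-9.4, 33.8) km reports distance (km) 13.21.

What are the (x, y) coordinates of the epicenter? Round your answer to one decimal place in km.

x ≈ 2.7 km, y ≈ 39.1 km

Circle about each station: (x − 40.6)² + (y + 25.2)² = 74.64²; (x − 15.6)² + (y + 54.1)² = 94.09²; (x + 9.4)² + (y − 33.8)² = 13.21².
Subtracting the ST_05 equation from the ST_06 and ST_07 equations removes the quadratic terms:
-50.0 x − 57.8 y = -2395.03
-100.0 x + 118.0 y = 4344.03
Solving the 2×2 system: x ≈ 2.7, y ≈ 39.1 km.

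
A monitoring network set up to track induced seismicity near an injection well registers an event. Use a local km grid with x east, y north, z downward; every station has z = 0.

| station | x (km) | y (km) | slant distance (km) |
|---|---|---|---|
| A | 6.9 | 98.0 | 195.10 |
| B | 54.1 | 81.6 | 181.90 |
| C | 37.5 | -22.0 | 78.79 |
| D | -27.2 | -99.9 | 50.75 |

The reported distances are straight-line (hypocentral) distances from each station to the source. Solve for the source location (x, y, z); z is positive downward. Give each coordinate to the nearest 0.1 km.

x ≈ 18.8 km, y ≈ -95.6 km, depth ≈ 21.0 km

Each station gives a sphere (x−x_i)² + (y−y_i)² + z² = d_i² (stations at z=0).
Subtracting the A sphere from B and C: z² cancels, leaving linear equations in x and y:
94.4 x − 32.8 y = 4910.16
61.2 x − 240.0 y = 24094.79
Solving: x ≈ 18.797, y ≈ -95.602 km (keep extra digits for the depth step; rounded: 18.8, -95.6).
Then from the A sphere: z² = 195.10² − (x − 6.9)² − (y − 98.0)² with x = 18.797, y = -95.602, so z ≈ 20.994 ≈ 21.0 km.
Check against D (with the unrounded solution): distance 50.74 ≈ 50.75 km. ✓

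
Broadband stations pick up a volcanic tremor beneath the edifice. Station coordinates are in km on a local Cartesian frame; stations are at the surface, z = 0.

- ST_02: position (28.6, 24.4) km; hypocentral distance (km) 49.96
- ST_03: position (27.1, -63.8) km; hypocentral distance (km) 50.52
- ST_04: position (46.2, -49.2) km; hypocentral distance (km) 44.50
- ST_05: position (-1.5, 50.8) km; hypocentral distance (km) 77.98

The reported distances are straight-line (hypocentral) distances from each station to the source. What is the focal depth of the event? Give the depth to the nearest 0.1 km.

z ≈ 23.6 km

Each station gives a sphere (x−x_i)² + (y−y_i)² + z² = d_i² (stations at z=0).
Subtracting the ST_02 sphere from ST_03 and ST_04: z² cancels, leaving linear equations in x and y:
-3.0 x − 176.4 y = 3335.26
35.2 x − 147.2 y = 3657.51
Solving: x ≈ 23.190, y ≈ -19.302 km (keep extra digits for the depth step; rounded: 23.2, -19.3).
Then from the ST_02 sphere: z² = 49.96² − (x − 28.6)² − (y − 24.4)² with x = 23.190, y = -19.302, so z ≈ 23.598 ≈ 23.6 km.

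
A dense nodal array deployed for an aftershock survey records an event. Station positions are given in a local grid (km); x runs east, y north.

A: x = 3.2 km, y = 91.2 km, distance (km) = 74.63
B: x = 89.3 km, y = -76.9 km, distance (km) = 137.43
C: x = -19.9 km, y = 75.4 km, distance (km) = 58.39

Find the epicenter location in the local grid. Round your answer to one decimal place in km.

(-10.3, 17.8)

Circle about each station: (x − 3.2)² + (y − 91.2)² = 74.63²; (x − 89.3)² + (y + 76.9)² = 137.43²; (x + 19.9)² + (y − 75.4)² = 58.39².
Subtracting pairs of circle equations eliminates x²+y² and gives linear equations (the radical axes):
172.2 x − 336.2 y = -7756.95
-46.2 x − 31.6 y = -86.27
Solving the 2×2 system: x ≈ -10.3, y ≈ 17.8 km.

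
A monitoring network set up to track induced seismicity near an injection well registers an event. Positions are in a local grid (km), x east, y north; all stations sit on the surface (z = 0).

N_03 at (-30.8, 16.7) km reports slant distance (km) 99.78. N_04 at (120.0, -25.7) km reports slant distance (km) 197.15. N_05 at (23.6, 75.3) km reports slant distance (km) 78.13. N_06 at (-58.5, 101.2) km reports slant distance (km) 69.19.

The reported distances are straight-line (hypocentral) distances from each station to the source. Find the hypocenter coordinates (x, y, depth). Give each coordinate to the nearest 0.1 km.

Each station gives a sphere (x−x_i)² + (y−y_i)² + z² = d_i² (stations at z=0).
Subtracting the N_03 sphere from N_04 and N_05: z² cancels, leaving linear equations in x and y:
301.6 x − 84.8 y = -15079.11
108.8 x + 117.2 y = 8851.27
Solving: x ≈ -22.809, y ≈ 96.697 km (keep extra digits for the depth step; rounded: -22.8, 96.7).
Then from the N_03 sphere: z² = 99.78² − (x + 30.8)² − (y − 16.7)² with x = -22.809, y = 96.697, so z ≈ 59.099 ≈ 59.1 km.

x ≈ -22.8 km, y ≈ 96.7 km, depth ≈ 59.1 km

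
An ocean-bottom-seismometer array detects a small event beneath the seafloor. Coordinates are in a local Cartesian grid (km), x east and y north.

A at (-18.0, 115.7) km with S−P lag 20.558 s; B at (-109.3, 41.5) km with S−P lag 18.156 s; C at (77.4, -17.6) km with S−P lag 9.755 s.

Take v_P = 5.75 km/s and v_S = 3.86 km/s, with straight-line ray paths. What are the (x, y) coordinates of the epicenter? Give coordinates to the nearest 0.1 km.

Distance from S−P lag: d = Δt · v_P v_S / (v_P − v_S) = Δt · (5.75·3.86)/(5.75−3.86) ≈ 11.7434·Δt.
So d_A = 241.42, d_B = 213.21, d_C = 114.56 km.
Circle about each station: (x + 18.0)² + (y − 115.7)² = 241.42²; (x + 109.3)² + (y − 41.5)² = 213.21²; (x − 77.4)² + (y + 17.6)² = 114.56².
Subtracting pairs of circle equations eliminates x²+y² and gives linear equations (the radical axes):
-182.6 x − 148.4 y = 12783.36
190.8 x − 266.6 y = 37749.65
Solving the 2×2 system: x ≈ 28.5, y ≈ -121.2 km.
Check against A (with the unrounded x, y): √((x + 18.0)²+(y − 115.7)²) = 241.42 ≈ 241.42 km. ✓

x ≈ 28.5 km, y ≈ -121.2 km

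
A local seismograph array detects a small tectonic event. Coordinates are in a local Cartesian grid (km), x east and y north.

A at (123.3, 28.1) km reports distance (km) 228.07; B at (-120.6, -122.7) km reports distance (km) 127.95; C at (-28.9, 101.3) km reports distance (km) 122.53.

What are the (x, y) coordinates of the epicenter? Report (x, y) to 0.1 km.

Circle about each station: (x − 123.3)² + (y − 28.1)² = 228.07²; (x + 120.6)² + (y + 122.7)² = 127.95²; (x + 28.9)² + (y − 101.3)² = 122.53².
Subtracting pairs of circle equations eliminates x²+y² and gives linear equations (the radical axes):
-487.8 x − 301.6 y = 49251.87
-304.4 x + 146.4 y = 32106.72
Solving the 2×2 system: x ≈ -103.5, y ≈ 4.1 km.
Check against A (with the unrounded x, y): √((x − 123.3)²+(y − 28.1)²) = 228.07 ≈ 228.07 km. ✓

x ≈ -103.5 km, y ≈ 4.1 km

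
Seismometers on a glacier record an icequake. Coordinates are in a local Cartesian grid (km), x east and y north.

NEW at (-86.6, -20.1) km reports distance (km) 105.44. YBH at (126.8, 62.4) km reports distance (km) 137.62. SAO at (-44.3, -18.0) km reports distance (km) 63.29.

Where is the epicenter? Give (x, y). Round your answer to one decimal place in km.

Circle about each station: (x + 86.6)² + (y + 20.1)² = 105.44²; (x − 126.8)² + (y − 62.4)² = 137.62²; (x + 44.3)² + (y + 18.0)² = 63.29².
Subtracting the NEW equation from the YBH and SAO equations removes the quadratic terms:
426.8 x + 165.0 y = 4246.76
84.6 x + 4.2 y = 1494.89
Solving the 2×2 system: x ≈ 18.8, y ≈ -22.9 km.
Check against NEW (with the unrounded x, y): √((x + 86.6)²+(y + 20.1)²) = 105.44 ≈ 105.44 km. ✓

18.8 km east, -22.9 km north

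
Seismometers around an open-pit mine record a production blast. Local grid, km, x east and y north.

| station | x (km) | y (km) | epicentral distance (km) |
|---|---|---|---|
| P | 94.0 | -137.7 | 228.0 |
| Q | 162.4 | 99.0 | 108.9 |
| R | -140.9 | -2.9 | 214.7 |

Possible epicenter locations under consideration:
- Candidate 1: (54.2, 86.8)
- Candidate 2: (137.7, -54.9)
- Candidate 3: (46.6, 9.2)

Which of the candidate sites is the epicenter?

Candidate 1

For each candidate, compare |candidate − station| to the reported distance:
Candidate 1: residuals P 0.0, Q 0.0, R 0.0 → max 0.0 km
Candidate 2: residuals P 134.4, Q 47.0, R 68.7 → max 134.4 km
Candidate 3: residuals P 73.6, Q 37.6, R 26.8 → max 73.6 km
Only Candidate 1 has all residuals ≈ 0.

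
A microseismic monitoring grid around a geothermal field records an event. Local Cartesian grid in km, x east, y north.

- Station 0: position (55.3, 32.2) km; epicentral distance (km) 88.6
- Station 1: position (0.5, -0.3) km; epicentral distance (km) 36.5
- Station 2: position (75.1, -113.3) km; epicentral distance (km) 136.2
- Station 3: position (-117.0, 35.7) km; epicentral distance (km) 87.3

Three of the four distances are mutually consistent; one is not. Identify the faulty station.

Station 2

Solve using three stations at a time. Using Station 0, Station 1, Station 3 (subtract circle equations pairwise → linear system) gives (x, y) ≈ (-31.9, 16.5).
Distances from that point to each station vs reported:
  Station 0: calculated 88.6 vs reported 88.6 → residual 0.0 km
  Station 1: calculated 36.4 vs reported 36.5 → residual 0.1 km
  Station 2: calculated 168.2 vs reported 136.2 → residual 32.0 km
  Station 3: calculated 87.3 vs reported 87.3 → residual 0.0 km
Station 0, Station 1, Station 3 are mutually consistent (residuals ≈ 0); Station 2 is off by 32.0 km.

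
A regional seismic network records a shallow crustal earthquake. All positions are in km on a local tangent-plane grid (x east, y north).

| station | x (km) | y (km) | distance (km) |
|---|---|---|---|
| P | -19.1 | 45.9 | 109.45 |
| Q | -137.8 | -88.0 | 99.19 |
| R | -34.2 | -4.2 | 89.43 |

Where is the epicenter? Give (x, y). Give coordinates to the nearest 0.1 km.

x ≈ -122.5 km, y ≈ 10.0 km

Circle about each station: (x + 19.1)² + (y − 45.9)² = 109.45²; (x + 137.8)² + (y + 88.0)² = 99.19²; (x + 34.2)² + (y + 4.2)² = 89.43².
Subtracting the P equation from the Q and R equations removes the quadratic terms:
-237.4 x − 267.8 y = 26401.87
-30.2 x − 100.2 y = 2697.24
Solving the 2×2 system: x ≈ -122.5, y ≈ 10.0 km.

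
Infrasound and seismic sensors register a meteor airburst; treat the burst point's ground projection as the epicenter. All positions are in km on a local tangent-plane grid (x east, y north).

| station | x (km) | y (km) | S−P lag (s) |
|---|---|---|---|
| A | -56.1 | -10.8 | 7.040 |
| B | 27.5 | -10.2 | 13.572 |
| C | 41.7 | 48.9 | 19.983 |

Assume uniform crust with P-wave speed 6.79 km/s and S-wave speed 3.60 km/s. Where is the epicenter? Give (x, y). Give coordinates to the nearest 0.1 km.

Distance from S−P lag: d = Δt · v_P v_S / (v_P − v_S) = Δt · (6.79·3.60)/(6.79−3.60) ≈ 7.6627·Δt.
So d_A = 53.95, d_B = 104.00, d_C = 153.12 km.
Circle about each station: (x + 56.1)² + (y + 10.8)² = 53.95²; (x − 27.5)² + (y + 10.2)² = 104.00²; (x − 41.7)² + (y − 48.9)² = 153.12².
Subtracting the A equation from the B and C equations removes the quadratic terms:
167.2 x + 1.2 y = -10308.96
195.6 x + 119.4 y = -19668.88
Solving the 2×2 system: x ≈ -61.2, y ≈ -64.5 km.

(-61.2, -64.5)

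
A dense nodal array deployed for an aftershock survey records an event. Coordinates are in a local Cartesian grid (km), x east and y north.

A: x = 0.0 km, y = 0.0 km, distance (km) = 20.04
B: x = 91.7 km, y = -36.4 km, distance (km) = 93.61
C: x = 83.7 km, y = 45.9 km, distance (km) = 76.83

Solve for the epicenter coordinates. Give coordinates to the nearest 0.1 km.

13.4 km east, 14.9 km north

Circle about each station: x² + y² = 20.04²; (x − 91.7)² + (y + 36.4)² = 93.61²; (x − 83.7)² + (y − 45.9)² = 76.83².
Subtracting pairs of circle equations eliminates x²+y² and gives linear equations (the radical axes):
183.4 x − 72.8 y = 1372.62
167.4 x + 91.8 y = 3611.25
Solving the 2×2 system: x ≈ 13.4, y ≈ 14.9 km.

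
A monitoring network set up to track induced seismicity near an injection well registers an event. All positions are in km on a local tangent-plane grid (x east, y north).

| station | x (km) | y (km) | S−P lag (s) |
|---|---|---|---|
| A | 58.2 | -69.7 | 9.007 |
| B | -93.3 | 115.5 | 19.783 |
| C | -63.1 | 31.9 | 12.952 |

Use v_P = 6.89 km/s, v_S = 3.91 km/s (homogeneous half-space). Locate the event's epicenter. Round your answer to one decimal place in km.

(52.2, 11.5)

Distance from S−P lag: d = Δt · v_P v_S / (v_P − v_S) = Δt · (6.89·3.91)/(6.89−3.91) ≈ 9.0402·Δt.
So d_A = 81.43, d_B = 178.84, d_C = 117.09 km.
Circle about each station: (x − 58.2)² + (y + 69.7)² = 81.43²; (x + 93.3)² + (y − 115.5)² = 178.84²; (x + 63.1)² + (y − 31.9)² = 117.09².
Subtracting pairs of circle equations eliminates x²+y² and gives linear equations (the radical axes):
-303.0 x + 370.4 y = -11553.09
-242.6 x + 203.2 y = -10325.33
Solving the 2×2 system: x ≈ 52.2, y ≈ 11.5 km.
Check against A (with the unrounded x, y): √((x − 58.2)²+(y + 69.7)²) = 81.44 ≈ 81.43 km. ✓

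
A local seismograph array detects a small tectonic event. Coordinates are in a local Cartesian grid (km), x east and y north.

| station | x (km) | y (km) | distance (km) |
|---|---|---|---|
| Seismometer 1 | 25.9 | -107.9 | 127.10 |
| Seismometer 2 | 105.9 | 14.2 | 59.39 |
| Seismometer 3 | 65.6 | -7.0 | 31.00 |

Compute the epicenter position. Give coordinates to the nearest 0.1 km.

46.6 km east, 17.5 km north

Circle about each station: (x − 25.9)² + (y + 107.9)² = 127.10²; (x − 105.9)² + (y − 14.2)² = 59.39²; (x − 65.6)² + (y + 7.0)² = 31.00².
Subtracting pairs of circle equations eliminates x²+y² and gives linear equations (the radical axes):
160.0 x + 244.2 y = 11730.47
79.4 x + 201.8 y = 7232.55
Solving the 2×2 system: x ≈ 46.6, y ≈ 17.5 km.
Check against Seismometer 1 (with the unrounded x, y): √((x − 25.9)²+(y + 107.9)²) = 127.10 ≈ 127.10 km. ✓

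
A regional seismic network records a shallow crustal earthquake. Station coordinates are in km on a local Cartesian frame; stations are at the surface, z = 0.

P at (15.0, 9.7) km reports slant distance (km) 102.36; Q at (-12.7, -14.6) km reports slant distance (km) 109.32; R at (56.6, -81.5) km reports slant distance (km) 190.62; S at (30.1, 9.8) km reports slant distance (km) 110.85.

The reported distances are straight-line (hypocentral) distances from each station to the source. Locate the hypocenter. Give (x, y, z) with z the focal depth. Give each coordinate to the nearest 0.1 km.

x ≈ -37.8 km, y ≈ 72.3 km, depth ≈ 61.4 km

Each station gives a sphere (x−x_i)² + (y−y_i)² + z² = d_i² (stations at z=0).
Subtracting the P sphere from Q and R: z² cancels, leaving linear equations in x and y:
-55.4 x − 48.6 y = -1417.93
83.2 x − 182.4 y = -16331.69
Solving: x ≈ -37.820, y ≈ 72.287 km (keep extra digits for the depth step; rounded: -37.8, 72.3).
Then from the P sphere: z² = 102.36² − (x − 15.0)² − (y − 9.7)² with x = -37.820, y = 72.287, so z ≈ 61.404 ≈ 61.4 km.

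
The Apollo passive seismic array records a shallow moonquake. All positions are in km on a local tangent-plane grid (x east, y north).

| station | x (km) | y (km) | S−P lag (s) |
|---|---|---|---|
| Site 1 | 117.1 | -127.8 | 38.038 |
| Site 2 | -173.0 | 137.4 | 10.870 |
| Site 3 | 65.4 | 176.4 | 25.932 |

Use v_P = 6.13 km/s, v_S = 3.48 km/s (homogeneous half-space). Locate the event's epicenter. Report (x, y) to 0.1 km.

Distance from S−P lag: d = Δt · v_P v_S / (v_P − v_S) = Δt · (6.13·3.48)/(6.13−3.48) ≈ 8.0500·Δt.
So d_Site 1 = 306.20, d_Site 2 = 87.50, d_Site 3 = 208.75 km.
Circle about each station: (x − 117.1)² + (y + 127.8)² = 306.20²; (x + 173.0)² + (y − 137.4)² = 87.50²; (x − 65.4)² + (y − 176.4)² = 208.75².
Subtracting pairs of circle equations eliminates x²+y² and gives linear equations (the radical axes):
-580.2 x + 530.4 y = 104864.70
-103.4 x + 608.4 y = 55530.75
Solving the 2×2 system: x ≈ -115.2, y ≈ 71.7 km.

(-115.2, 71.7)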